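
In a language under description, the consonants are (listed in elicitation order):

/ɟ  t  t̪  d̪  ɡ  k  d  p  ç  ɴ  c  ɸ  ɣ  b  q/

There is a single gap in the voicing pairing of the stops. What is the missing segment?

Voiceless: /p/ (bilabial), /t̪/ (dental), /t/ (alveolar), /c/ (palatal), /k/ (velar), /q/ (uvular).
Voiced: /b/ (bilabial), /d̪/ (dental), /d/ (alveolar), /ɟ/ (palatal), /ɡ/ (velar).
The uvular row has no voiced member, so the gap is the voiced uvular stop /ɢ/.

/ɢ/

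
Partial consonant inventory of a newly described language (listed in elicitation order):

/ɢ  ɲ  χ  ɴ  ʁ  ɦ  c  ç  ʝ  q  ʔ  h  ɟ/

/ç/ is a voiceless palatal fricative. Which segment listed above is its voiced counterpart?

/ʝ/

The voiced counterpart is a voiced palatal fricative — in this inventory, /ʝ/.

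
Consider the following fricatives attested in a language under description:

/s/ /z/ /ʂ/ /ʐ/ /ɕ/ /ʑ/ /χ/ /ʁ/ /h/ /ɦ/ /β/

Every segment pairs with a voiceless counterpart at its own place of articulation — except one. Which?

Alveolar: /s/ ~ /z/
Retroflex: /ʂ/ ~ /ʐ/
Alveolo-palatal: /ɕ/ ~ /ʑ/
Uvular: /χ/ ~ /ʁ/
Glottal: /h/ ~ /ɦ/
Bilabial: only /β/ (voiced); no voiceless partner.
So /β/ is the unpaired segment.

/β/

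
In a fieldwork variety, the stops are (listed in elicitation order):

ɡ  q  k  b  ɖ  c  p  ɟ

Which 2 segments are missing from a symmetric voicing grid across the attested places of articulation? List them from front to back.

bilabial: voiceless /p/, voiced /b/.
retroflex: voiceless —, voiced /ɖ/.
palatal: voiceless /c/, voiced /ɟ/.
velar: voiceless /k/, voiced /ɡ/.
uvular: voiceless /q/, voiced —.
Gaps, from front to back: retroflex lacks voiceless (/ʈ/); uvular lacks voiced (/ɢ/).

/ʈ/, /ɢ/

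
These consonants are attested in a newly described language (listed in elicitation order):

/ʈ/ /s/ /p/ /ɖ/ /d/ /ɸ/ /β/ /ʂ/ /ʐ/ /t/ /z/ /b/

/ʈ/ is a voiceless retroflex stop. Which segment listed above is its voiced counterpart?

/ɖ/

The voiced counterpart is a voiced retroflex stop — in this inventory, /ɖ/.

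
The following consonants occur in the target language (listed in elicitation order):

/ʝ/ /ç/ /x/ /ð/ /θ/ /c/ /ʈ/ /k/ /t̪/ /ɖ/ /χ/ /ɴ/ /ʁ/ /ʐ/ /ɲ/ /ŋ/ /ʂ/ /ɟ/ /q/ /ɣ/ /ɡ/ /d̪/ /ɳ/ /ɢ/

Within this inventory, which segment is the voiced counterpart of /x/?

/ɣ/

/x/ is a voiceless velar fricative.
The voiced counterpart is a voiced velar fricative — in this inventory, /ɣ/.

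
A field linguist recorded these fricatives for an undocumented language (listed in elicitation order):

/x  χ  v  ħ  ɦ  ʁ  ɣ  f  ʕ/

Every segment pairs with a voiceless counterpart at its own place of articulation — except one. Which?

/ɦ/

Labiodental: /f/ ~ /v/
Velar: /x/ ~ /ɣ/
Uvular: /χ/ ~ /ʁ/
Pharyngeal: /ħ/ ~ /ʕ/
Glottal: only /ɦ/ (voiced); no voiceless partner.
So /ɦ/ is the unpaired segment.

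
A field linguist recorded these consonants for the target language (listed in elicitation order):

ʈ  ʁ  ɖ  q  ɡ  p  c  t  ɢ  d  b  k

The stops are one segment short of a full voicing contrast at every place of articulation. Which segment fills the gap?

/ɟ/

bilabial: voiceless /p/, voiced /b/.
alveolar: voiceless /t/, voiced /d/.
retroflex: voiceless /ʈ/, voiced /ɖ/.
palatal: voiceless /c/, voiced —.
velar: voiceless /k/, voiced /ɡ/.
uvular: voiceless /q/, voiced /ɢ/.
The palatal row has no voiced member, so the gap is the voiced palatal stop /ɟ/.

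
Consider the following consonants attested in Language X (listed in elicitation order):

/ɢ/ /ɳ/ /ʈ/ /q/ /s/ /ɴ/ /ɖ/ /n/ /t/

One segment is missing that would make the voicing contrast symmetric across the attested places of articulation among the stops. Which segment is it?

/d/

place of articulation  voiceless  voiced  
alveolar          t         —       
retroflex         ʈ         ɖ       
uvular            q         ɢ       
The alveolar row has no voiced member, so the gap is the voiced alveolar stop /d/.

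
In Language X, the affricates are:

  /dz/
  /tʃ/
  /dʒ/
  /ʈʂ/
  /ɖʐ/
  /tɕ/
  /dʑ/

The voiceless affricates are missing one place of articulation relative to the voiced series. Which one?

place of articulation  voiceless  voiced  
alveolar          —         dz      
postalveolar      tʃ        dʒ      
retroflex         ʈʂ        ɖʐ      
alveolo-palatal   tɕ        dʑ      
Every place of articulation has a voiceless member except alveolar, where /ts/ would be expected.

alveolar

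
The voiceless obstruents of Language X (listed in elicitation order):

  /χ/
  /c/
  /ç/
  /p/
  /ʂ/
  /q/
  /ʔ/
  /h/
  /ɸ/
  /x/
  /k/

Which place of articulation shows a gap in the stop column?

place of articulation  stop      fricative
bilabial          p         ɸ       
retroflex         —         ʂ       
palatal           c         ç       
velar             k         x       
uvular            q         χ       
glottal           ʔ         h       
Every place of articulation has a stop member except retroflex, where /ʈ/ would be expected.

retroflex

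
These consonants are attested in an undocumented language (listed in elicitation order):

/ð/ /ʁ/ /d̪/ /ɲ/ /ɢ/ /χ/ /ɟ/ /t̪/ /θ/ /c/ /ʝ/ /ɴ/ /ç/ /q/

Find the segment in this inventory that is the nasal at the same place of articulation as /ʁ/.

/ʁ/ is a voiced uvular fricative.
The nasal at the same place is an uvular nasal — in this inventory, /ɴ/.

/ɴ/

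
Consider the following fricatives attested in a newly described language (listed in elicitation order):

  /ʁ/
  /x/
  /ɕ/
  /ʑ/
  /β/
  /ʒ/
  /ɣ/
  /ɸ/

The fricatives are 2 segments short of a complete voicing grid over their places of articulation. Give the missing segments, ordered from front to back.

Voiceless: /ɸ/ (bilabial), /ɕ/ (alveolo-palatal), /x/ (velar).
Voiced: /β/ (bilabial), /ʒ/ (postalveolar), /ʑ/ (alveolo-palatal), /ɣ/ (velar), /ʁ/ (uvular).
Gaps, from front to back: postalveolar lacks voiceless (/ʃ/); uvular lacks voiceless (/χ/).

/ʃ/, /χ/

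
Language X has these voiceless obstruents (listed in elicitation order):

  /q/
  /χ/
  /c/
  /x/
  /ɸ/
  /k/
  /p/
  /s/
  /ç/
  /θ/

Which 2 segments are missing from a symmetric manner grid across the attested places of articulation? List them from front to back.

bilabial: stop /p/, fricative /ɸ/.
dental: stop —, fricative /θ/.
alveolar: stop —, fricative /s/.
palatal: stop /c/, fricative /ç/.
velar: stop /k/, fricative /x/.
uvular: stop /q/, fricative /χ/.
Gaps, from front to back: dental lacks stop (/t̪/); alveolar lacks stop (/t/).

/t̪/, /t/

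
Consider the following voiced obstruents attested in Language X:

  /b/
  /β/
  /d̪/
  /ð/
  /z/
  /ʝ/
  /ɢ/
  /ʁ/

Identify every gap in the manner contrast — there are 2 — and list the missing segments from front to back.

Stop: /b/ (bilabial), /d̪/ (dental), /ɢ/ (uvular).
Fricative: /β/ (bilabial), /ð/ (dental), /z/ (alveolar), /ʝ/ (palatal), /ʁ/ (uvular).
Gaps, from front to back: alveolar lacks stop (/d/); palatal lacks stop (/ɟ/).

/d/, /ɟ/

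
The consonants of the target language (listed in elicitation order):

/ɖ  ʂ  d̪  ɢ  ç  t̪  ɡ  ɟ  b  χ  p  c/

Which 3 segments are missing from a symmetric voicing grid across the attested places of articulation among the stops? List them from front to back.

/ʈ/, /k/, /q/

Voiceless: /p/ (bilabial), /t̪/ (dental), /c/ (palatal).
Voiced: /b/ (bilabial), /d̪/ (dental), /ɖ/ (retroflex), /ɟ/ (palatal), /ɡ/ (velar), /ɢ/ (uvular).
Gaps, from front to back: retroflex lacks voiceless (/ʈ/); velar lacks voiceless (/k/); uvular lacks voiceless (/q/).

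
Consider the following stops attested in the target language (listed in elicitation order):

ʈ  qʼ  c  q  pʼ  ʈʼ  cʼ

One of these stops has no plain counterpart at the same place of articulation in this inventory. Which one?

/pʼ/

Retroflex: /ʈ/ ~ /ʈʼ/
Palatal: /c/ ~ /cʼ/
Uvular: /q/ ~ /qʼ/
Bilabial: only /pʼ/ (ejective); no plain partner.
So /pʼ/ is the unpaired segment.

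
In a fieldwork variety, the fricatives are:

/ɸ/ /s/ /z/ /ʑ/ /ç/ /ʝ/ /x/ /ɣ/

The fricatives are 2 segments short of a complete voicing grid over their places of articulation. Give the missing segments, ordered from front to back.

place of articulation  voiceless  voiced  
bilabial          ɸ         —       
alveolar          s         z       
alveolo-palatal   —         ʑ       
palatal           ç         ʝ       
velar             x         ɣ       
Gaps, from front to back: bilabial lacks voiced (/β/); alveolo-palatal lacks voiceless (/ɕ/).

/β/, /ɕ/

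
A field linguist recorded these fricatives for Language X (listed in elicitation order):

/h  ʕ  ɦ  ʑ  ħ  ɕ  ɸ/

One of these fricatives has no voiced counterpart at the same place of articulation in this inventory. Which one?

/ɸ/

Alveolo-palatal: /ɕ/ ~ /ʑ/
Pharyngeal: /ħ/ ~ /ʕ/
Glottal: /h/ ~ /ɦ/
Bilabial: only /ɸ/ (voiceless); no voiced partner.
So /ɸ/ is the unpaired segment.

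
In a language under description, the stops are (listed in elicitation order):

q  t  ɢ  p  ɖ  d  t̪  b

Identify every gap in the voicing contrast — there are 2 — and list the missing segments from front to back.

/d̪/, /ʈ/

bilabial: voiceless /p/, voiced /b/.
dental: voiceless /t̪/, voiced —.
alveolar: voiceless /t/, voiced /d/.
retroflex: voiceless —, voiced /ɖ/.
uvular: voiceless /q/, voiced /ɢ/.
Gaps, from front to back: dental lacks voiced (/d̪/); retroflex lacks voiceless (/ʈ/).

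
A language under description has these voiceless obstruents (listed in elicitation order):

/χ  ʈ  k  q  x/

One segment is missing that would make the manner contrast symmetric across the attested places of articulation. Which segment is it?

/ʂ/

Stop: /ʈ/ (retroflex), /k/ (velar), /q/ (uvular).
Fricative: /x/ (velar), /χ/ (uvular).
The retroflex row has no fricative member, so the gap is the retroflex fricative /ʂ/.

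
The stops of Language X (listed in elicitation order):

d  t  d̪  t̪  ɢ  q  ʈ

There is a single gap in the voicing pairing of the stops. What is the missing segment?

Voiceless: /t̪/ (dental), /t/ (alveolar), /ʈ/ (retroflex), /q/ (uvular).
Voiced: /d̪/ (dental), /d/ (alveolar), /ɢ/ (uvular).
The retroflex row has no voiced member, so the gap is the voiced retroflex stop /ɖ/.

/ɖ/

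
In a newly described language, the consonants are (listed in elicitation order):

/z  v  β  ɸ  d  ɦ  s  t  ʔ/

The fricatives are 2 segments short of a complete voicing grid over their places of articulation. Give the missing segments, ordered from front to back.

/f/, /h/

Voiceless: /ɸ/ (bilabial), /s/ (alveolar).
Voiced: /β/ (bilabial), /v/ (labiodental), /z/ (alveolar), /ɦ/ (glottal).
Gaps, from front to back: labiodental lacks voiceless (/f/); glottal lacks voiceless (/h/).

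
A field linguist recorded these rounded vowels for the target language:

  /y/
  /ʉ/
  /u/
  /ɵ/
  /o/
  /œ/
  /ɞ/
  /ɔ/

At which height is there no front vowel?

high-mid

Front: /y/ (high), /œ/ (low-mid).
Central: /ʉ/ (high), /ɵ/ (high-mid), /ɞ/ (low-mid).
Back: /u/ (high), /o/ (high-mid), /ɔ/ (low-mid).
Every height has a front member except high-mid, where /ø/ would be expected.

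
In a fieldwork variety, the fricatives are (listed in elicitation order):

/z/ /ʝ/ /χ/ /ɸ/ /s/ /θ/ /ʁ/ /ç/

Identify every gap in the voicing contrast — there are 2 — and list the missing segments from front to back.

/β/, /ð/

Voiceless: /ɸ/ (bilabial), /θ/ (dental), /s/ (alveolar), /ç/ (palatal), /χ/ (uvular).
Voiced: /z/ (alveolar), /ʝ/ (palatal), /ʁ/ (uvular).
Gaps, from front to back: bilabial lacks voiced (/β/); dental lacks voiced (/ð/).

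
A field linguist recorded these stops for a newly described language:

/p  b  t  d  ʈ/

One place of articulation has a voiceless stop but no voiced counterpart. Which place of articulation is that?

retroflex

Voiceless: /p/ (bilabial), /t/ (alveolar), /ʈ/ (retroflex).
Voiced: /b/ (bilabial), /d/ (alveolar).
Every place of articulation has a voiced member except retroflex, where /ɖ/ would be expected.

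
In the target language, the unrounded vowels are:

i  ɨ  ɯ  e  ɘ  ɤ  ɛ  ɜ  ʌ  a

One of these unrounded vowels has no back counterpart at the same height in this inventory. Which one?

/a/

High: /i/ ~ /ɨ/ ~ /ɯ/
High-mid: /e/ ~ /ɘ/ ~ /ɤ/
Low-mid: /ɛ/ ~ /ɜ/ ~ /ʌ/
Low: only /a/ (front); no back partner.
So /a/ is the unpaired segment.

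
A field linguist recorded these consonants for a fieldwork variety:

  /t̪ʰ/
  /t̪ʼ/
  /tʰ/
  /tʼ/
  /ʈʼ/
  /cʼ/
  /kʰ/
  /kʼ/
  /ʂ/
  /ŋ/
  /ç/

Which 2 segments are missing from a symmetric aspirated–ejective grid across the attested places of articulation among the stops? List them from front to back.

/ʈʰ/, /cʰ/

dental: aspirated /t̪ʰ/, ejective /t̪ʼ/.
alveolar: aspirated /tʰ/, ejective /tʼ/.
retroflex: aspirated —, ejective /ʈʼ/.
palatal: aspirated —, ejective /cʼ/.
velar: aspirated /kʰ/, ejective /kʼ/.
Gaps, from front to back: retroflex lacks aspirated (/ʈʰ/); palatal lacks aspirated (/cʰ/).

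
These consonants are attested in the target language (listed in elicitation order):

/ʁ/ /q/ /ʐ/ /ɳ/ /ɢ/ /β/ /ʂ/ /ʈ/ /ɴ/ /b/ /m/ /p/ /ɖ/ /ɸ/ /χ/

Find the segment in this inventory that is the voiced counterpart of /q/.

/q/ is a voiceless uvular stop.
The voiced counterpart is a voiced uvular stop — in this inventory, /ɢ/.

/ɢ/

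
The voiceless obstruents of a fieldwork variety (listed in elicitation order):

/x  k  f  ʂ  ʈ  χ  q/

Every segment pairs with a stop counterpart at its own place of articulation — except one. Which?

/f/

Retroflex: /ʈ/ ~ /ʂ/
Velar: /k/ ~ /x/
Uvular: /q/ ~ /χ/
Labiodental: only /f/ (fricative); no stop partner.
So /f/ is the unpaired segment.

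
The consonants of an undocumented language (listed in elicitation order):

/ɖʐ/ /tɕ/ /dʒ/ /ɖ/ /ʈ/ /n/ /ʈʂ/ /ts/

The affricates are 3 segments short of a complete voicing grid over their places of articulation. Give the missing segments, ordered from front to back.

/dz/, /tʃ/, /dʑ/

Voiceless: /ts/ (alveolar), /ʈʂ/ (retroflex), /tɕ/ (alveolo-palatal).
Voiced: /dʒ/ (postalveolar), /ɖʐ/ (retroflex).
Gaps, from front to back: alveolar lacks voiced (/dz/); postalveolar lacks voiceless (/tʃ/); alveolo-palatal lacks voiced (/dʑ/).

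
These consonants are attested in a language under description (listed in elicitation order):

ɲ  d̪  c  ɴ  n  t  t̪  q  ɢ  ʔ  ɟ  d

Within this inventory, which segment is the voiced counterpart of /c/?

/ɟ/

/c/ is a voiceless palatal stop.
The voiced counterpart is a voiced palatal stop — in this inventory, /ɟ/.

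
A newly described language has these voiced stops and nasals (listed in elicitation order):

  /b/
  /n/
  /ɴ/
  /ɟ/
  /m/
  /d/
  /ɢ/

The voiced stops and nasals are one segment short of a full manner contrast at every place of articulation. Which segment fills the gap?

/ɲ/

Oral stop: /b/ (bilabial), /d/ (alveolar), /ɟ/ (palatal), /ɢ/ (uvular).
Nasal: /m/ (bilabial), /n/ (alveolar), /ɴ/ (uvular).
The palatal row has no nasal member, so the gap is the palatal nasal /ɲ/.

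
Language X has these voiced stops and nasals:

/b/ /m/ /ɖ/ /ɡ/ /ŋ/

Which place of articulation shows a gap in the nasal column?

retroflex

place of articulation  oral stop  nasal   
bilabial          b         m       
retroflex         ɖ         —       
velar             ɡ         ŋ       
Every place of articulation has a nasal member except retroflex, where /ɳ/ would be expected.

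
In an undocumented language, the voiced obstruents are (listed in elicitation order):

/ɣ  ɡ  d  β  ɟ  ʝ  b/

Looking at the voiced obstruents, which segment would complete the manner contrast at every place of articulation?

bilabial: stop /b/, fricative /β/.
alveolar: stop /d/, fricative —.
palatal: stop /ɟ/, fricative /ʝ/.
velar: stop /ɡ/, fricative /ɣ/.
The alveolar row has no fricative member, so the gap is the alveolar fricative /z/.

/z/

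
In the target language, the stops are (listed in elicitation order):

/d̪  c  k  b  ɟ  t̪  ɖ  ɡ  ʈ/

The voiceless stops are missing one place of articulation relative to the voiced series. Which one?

bilabial

place of articulation  voiceless  voiced  
bilabial          —         b       
dental            t̪        d̪      
retroflex         ʈ         ɖ       
palatal           c         ɟ       
velar             k         ɡ       
Every place of articulation has a voiceless member except bilabial, where /p/ would be expected.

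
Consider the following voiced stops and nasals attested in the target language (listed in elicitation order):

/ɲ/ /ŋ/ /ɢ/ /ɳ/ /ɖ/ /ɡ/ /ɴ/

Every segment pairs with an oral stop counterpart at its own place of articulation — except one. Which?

/ɲ/

Retroflex: /ɖ/ ~ /ɳ/
Velar: /ɡ/ ~ /ŋ/
Uvular: /ɢ/ ~ /ɴ/
Palatal: only /ɲ/ (nasal); no oral stop partner.
So /ɲ/ is the unpaired segment.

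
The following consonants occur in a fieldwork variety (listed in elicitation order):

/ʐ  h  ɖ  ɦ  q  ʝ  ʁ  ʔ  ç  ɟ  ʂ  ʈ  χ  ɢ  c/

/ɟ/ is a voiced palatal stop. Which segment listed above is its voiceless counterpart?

The voiceless counterpart is a voiceless palatal stop — in this inventory, /c/.

/c/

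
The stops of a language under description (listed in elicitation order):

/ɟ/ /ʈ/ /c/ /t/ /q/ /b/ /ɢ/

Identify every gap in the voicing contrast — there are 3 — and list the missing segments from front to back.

/p/, /d/, /ɖ/

place of articulation  voiceless  voiced  
bilabial          —         b       
alveolar          t         —       
retroflex         ʈ         —       
palatal           c         ɟ       
uvular            q         ɢ       
Gaps, from front to back: bilabial lacks voiceless (/p/); alveolar lacks voiced (/d/); retroflex lacks voiced (/ɖ/).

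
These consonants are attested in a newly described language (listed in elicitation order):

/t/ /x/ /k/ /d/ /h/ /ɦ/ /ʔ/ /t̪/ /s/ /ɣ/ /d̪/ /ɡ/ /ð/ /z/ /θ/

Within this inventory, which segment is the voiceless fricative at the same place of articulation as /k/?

/k/ is a voiceless velar stop.
The voiceless fricative at the same place is a voiceless velar fricative — in this inventory, /x/.

/x/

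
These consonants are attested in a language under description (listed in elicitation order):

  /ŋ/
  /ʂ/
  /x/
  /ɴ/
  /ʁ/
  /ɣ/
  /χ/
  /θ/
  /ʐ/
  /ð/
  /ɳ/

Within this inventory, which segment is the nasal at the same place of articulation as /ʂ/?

/ɳ/

/ʂ/ is a voiceless retroflex fricative.
The nasal at the same place is a retroflex nasal — in this inventory, /ɳ/.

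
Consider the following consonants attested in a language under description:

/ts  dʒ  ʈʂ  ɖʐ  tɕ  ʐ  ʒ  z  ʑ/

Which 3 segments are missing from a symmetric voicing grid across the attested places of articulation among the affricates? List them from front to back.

/dz/, /tʃ/, /dʑ/

alveolar: voiceless /ts/, voiced —.
postalveolar: voiceless —, voiced /dʒ/.
retroflex: voiceless /ʈʂ/, voiced /ɖʐ/.
alveolo-palatal: voiceless /tɕ/, voiced —.
Gaps, from front to back: alveolar lacks voiced (/dz/); postalveolar lacks voiceless (/tʃ/); alveolo-palatal lacks voiced (/dʑ/).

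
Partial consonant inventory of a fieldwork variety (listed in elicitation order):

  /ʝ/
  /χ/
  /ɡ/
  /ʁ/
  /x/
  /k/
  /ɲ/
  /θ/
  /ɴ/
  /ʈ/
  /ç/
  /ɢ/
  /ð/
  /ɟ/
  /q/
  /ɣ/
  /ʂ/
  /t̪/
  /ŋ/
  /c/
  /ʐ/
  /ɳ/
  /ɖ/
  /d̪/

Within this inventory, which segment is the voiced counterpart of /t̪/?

/d̪/

/t̪/ is a voiceless dental stop.
The voiced counterpart is a voiced dental stop — in this inventory, /d̪/.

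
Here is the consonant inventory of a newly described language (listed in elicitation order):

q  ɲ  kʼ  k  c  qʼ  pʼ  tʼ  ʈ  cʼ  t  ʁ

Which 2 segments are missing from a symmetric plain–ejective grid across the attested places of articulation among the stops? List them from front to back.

place of articulation  plain     ejective
bilabial          —         pʼ      
alveolar          t         tʼ      
retroflex         ʈ         —       
palatal           c         cʼ      
velar             k         kʼ      
uvular            q         qʼ      
Gaps, from front to back: bilabial lacks plain (/p/); retroflex lacks ejective (/ʈʼ/).

/p/, /ʈʼ/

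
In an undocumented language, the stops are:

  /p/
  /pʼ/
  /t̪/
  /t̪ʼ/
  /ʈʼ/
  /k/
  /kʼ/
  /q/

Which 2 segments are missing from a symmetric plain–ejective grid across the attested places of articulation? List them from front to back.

Plain: /p/ (bilabial), /t̪/ (dental), /k/ (velar), /q/ (uvular).
Ejective: /pʼ/ (bilabial), /t̪ʼ/ (dental), /ʈʼ/ (retroflex), /kʼ/ (velar).
Gaps, from front to back: retroflex lacks plain (/ʈ/); uvular lacks ejective (/qʼ/).

/ʈ/, /qʼ/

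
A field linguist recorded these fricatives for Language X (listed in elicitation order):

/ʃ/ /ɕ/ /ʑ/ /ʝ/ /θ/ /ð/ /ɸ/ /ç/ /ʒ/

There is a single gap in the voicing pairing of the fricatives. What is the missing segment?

/β/

bilabial: voiceless /ɸ/, voiced —.
dental: voiceless /θ/, voiced /ð/.
postalveolar: voiceless /ʃ/, voiced /ʒ/.
alveolo-palatal: voiceless /ɕ/, voiced /ʑ/.
palatal: voiceless /ç/, voiced /ʝ/.
The bilabial row has no voiced member, so the gap is the voiced bilabial fricative /β/.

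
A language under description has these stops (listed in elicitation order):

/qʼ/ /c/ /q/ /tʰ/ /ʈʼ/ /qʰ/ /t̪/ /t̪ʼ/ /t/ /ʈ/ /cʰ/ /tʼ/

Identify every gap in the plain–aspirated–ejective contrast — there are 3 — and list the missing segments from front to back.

/t̪ʰ/, /ʈʰ/, /cʼ/

place of articulation  plain     aspirated  ejective
dental            t̪        —         t̪ʼ     
alveolar          t         tʰ        tʼ      
retroflex         ʈ         —         ʈʼ      
palatal           c         cʰ        —       
uvular            q         qʰ        qʼ      
Gaps, from front to back: dental lacks aspirated (/t̪ʰ/); retroflex lacks aspirated (/ʈʰ/); palatal lacks ejective (/cʼ/).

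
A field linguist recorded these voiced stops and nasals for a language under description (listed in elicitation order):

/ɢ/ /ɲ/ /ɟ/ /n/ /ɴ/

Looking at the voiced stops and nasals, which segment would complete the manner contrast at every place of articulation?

/d/

alveolar: oral stop —, nasal /n/.
palatal: oral stop /ɟ/, nasal /ɲ/.
uvular: oral stop /ɢ/, nasal /ɴ/.
The alveolar row has no oral stop member, so the gap is the alveolar oral stop /d/.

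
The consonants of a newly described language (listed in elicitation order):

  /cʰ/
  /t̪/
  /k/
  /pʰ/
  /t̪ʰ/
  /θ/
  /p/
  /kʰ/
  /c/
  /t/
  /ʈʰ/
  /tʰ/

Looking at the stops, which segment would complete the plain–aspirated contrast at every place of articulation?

bilabial: plain /p/, aspirated /pʰ/.
dental: plain /t̪/, aspirated /t̪ʰ/.
alveolar: plain /t/, aspirated /tʰ/.
retroflex: plain —, aspirated /ʈʰ/.
palatal: plain /c/, aspirated /cʰ/.
velar: plain /k/, aspirated /kʰ/.
The retroflex row has no plain member, so the gap is the plain retroflex stop /ʈ/.

/ʈ/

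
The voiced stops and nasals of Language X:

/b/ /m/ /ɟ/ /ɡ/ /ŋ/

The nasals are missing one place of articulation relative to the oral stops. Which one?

bilabial: oral stop /b/, nasal /m/.
palatal: oral stop /ɟ/, nasal —.
velar: oral stop /ɡ/, nasal /ŋ/.
Every place of articulation has a nasal member except palatal, where /ɲ/ would be expected.

palatal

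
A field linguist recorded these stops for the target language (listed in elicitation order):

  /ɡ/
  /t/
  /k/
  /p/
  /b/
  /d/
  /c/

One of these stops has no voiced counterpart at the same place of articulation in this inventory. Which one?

/c/

Bilabial: /p/ ~ /b/
Alveolar: /t/ ~ /d/
Velar: /k/ ~ /ɡ/
Palatal: only /c/ (voiceless); no voiced partner.
So /c/ is the unpaired segment.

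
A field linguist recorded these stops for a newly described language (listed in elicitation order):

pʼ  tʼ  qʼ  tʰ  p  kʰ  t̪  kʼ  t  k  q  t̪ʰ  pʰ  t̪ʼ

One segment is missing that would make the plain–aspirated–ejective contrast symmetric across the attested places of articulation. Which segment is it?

/qʰ/

place of articulation  plain     aspirated  ejective
bilabial          p         pʰ        pʼ      
dental            t̪        t̪ʰ       t̪ʼ     
alveolar          t         tʰ        tʼ      
velar             k         kʰ        kʼ      
uvular            q         —         qʼ      
The uvular row has no aspirated member, so the gap is the aspirated uvular stop /qʰ/.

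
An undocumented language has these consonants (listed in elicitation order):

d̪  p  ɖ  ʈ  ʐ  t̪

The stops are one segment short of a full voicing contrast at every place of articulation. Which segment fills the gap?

Voiceless: /p/ (bilabial), /t̪/ (dental), /ʈ/ (retroflex).
Voiced: /d̪/ (dental), /ɖ/ (retroflex).
The bilabial row has no voiced member, so the gap is the voiced bilabial stop /b/.

/b/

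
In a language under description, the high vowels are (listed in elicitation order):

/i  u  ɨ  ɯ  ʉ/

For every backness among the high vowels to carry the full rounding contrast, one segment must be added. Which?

Unrounded: /i/ (front), /ɨ/ (central), /ɯ/ (back).
Rounded: /ʉ/ (central), /u/ (back).
The front row has no rounded member, so the gap is the front rounded vowel /y/.

/y/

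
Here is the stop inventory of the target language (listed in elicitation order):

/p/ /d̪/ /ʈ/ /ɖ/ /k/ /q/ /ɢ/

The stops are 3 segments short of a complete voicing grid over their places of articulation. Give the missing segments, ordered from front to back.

Voiceless: /p/ (bilabial), /ʈ/ (retroflex), /k/ (velar), /q/ (uvular).
Voiced: /d̪/ (dental), /ɖ/ (retroflex), /ɢ/ (uvular).
Gaps, from front to back: bilabial lacks voiced (/b/); dental lacks voiceless (/t̪/); velar lacks voiced (/ɡ/).

/b/, /t̪/, /ɡ/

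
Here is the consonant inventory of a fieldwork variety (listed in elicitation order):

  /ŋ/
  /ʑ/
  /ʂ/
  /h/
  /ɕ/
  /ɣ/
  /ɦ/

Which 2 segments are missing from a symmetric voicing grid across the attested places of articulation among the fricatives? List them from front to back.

/ʐ/, /x/

retroflex: voiceless /ʂ/, voiced —.
alveolo-palatal: voiceless /ɕ/, voiced /ʑ/.
velar: voiceless —, voiced /ɣ/.
glottal: voiceless /h/, voiced /ɦ/.
Gaps, from front to back: retroflex lacks voiced (/ʐ/); velar lacks voiceless (/x/).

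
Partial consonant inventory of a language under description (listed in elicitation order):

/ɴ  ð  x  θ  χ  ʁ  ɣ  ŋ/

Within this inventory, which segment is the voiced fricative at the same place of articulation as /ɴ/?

/ʁ/

/ɴ/ is an uvular nasal.
The voiced fricative at the same place is a voiced uvular fricative — in this inventory, /ʁ/.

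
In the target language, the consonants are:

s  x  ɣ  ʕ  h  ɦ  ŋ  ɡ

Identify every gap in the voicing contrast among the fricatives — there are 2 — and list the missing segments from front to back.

place of articulation  voiceless  voiced  
alveolar          s         —       
velar             x         ɣ       
pharyngeal        —         ʕ       
glottal           h         ɦ       
Gaps, from front to back: alveolar lacks voiced (/z/); pharyngeal lacks voiceless (/ħ/).

/z/, /ħ/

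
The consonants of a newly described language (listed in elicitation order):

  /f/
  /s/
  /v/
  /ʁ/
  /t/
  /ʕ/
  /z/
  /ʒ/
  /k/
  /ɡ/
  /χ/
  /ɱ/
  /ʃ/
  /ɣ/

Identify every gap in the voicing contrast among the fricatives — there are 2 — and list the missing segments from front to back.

place of articulation  voiceless  voiced  
labiodental       f         v       
alveolar          s         z       
postalveolar      ʃ         ʒ       
velar             —         ɣ       
uvular            χ         ʁ       
pharyngeal        —         ʕ       
Gaps, from front to back: velar lacks voiceless (/x/); pharyngeal lacks voiceless (/ħ/).

/x/, /ħ/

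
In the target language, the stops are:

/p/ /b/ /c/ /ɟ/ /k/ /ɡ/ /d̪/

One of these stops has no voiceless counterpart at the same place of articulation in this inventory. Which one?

Bilabial: /p/ ~ /b/
Palatal: /c/ ~ /ɟ/
Velar: /k/ ~ /ɡ/
Dental: only /d̪/ (voiced); no voiceless partner.
So /d̪/ is the unpaired segment.

/d̪/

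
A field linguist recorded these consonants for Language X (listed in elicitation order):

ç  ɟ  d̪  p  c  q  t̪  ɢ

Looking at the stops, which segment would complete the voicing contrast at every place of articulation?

bilabial: voiceless /p/, voiced —.
dental: voiceless /t̪/, voiced /d̪/.
palatal: voiceless /c/, voiced /ɟ/.
uvular: voiceless /q/, voiced /ɢ/.
The bilabial row has no voiced member, so the gap is the voiced bilabial stop /b/.

/b/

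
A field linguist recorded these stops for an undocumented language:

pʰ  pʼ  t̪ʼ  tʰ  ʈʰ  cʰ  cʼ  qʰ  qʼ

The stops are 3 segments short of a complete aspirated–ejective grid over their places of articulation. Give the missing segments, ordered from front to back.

place of articulation  aspirated  ejective
bilabial          pʰ        pʼ      
dental            —         t̪ʼ     
alveolar          tʰ        —       
retroflex         ʈʰ        —       
palatal           cʰ        cʼ      
uvular            qʰ        qʼ      
Gaps, from front to back: dental lacks aspirated (/t̪ʰ/); alveolar lacks ejective (/tʼ/); retroflex lacks ejective (/ʈʼ/).

/t̪ʰ/, /tʼ/, /ʈʼ/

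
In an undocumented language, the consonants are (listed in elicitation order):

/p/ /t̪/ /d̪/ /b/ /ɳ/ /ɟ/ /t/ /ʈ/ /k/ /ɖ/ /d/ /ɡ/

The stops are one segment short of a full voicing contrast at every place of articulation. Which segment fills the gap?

Voiceless: /p/ (bilabial), /t̪/ (dental), /t/ (alveolar), /ʈ/ (retroflex), /k/ (velar).
Voiced: /b/ (bilabial), /d̪/ (dental), /d/ (alveolar), /ɖ/ (retroflex), /ɟ/ (palatal), /ɡ/ (velar).
The palatal row has no voiceless member, so the gap is the voiceless palatal stop /c/.

/c/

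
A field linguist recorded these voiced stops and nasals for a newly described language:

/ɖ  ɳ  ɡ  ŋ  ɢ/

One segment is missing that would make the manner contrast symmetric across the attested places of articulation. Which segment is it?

retroflex: oral stop /ɖ/, nasal /ɳ/.
velar: oral stop /ɡ/, nasal /ŋ/.
uvular: oral stop /ɢ/, nasal —.
The uvular row has no nasal member, so the gap is the uvular nasal /ɴ/.

/ɴ/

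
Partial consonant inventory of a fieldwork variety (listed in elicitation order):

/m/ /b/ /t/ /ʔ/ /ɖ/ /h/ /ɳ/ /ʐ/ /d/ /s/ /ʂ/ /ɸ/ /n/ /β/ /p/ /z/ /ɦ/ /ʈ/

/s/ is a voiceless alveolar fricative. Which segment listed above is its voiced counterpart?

The voiced counterpart is a voiced alveolar fricative — in this inventory, /z/.

/z/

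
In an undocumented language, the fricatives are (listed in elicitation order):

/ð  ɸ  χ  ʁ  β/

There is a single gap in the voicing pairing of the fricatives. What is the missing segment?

/θ/

Voiceless: /ɸ/ (bilabial), /χ/ (uvular).
Voiced: /β/ (bilabial), /ð/ (dental), /ʁ/ (uvular).
The dental row has no voiceless member, so the gap is the voiceless dental fricative /θ/.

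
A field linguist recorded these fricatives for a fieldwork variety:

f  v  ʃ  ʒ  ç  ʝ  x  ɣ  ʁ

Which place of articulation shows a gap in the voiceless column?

uvular

labiodental: voiceless /f/, voiced /v/.
postalveolar: voiceless /ʃ/, voiced /ʒ/.
palatal: voiceless /ç/, voiced /ʝ/.
velar: voiceless /x/, voiced /ɣ/.
uvular: voiceless —, voiced /ʁ/.
Every place of articulation has a voiceless member except uvular, where /χ/ would be expected.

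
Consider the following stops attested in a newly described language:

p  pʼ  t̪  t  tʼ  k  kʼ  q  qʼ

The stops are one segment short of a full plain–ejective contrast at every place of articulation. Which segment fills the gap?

place of articulation  plain     ejective
bilabial          p         pʼ      
dental            t̪        —       
alveolar          t         tʼ      
velar             k         kʼ      
uvular            q         qʼ      
The dental row has no ejective member, so the gap is the ejective dental stop /t̪ʼ/.

/t̪ʼ/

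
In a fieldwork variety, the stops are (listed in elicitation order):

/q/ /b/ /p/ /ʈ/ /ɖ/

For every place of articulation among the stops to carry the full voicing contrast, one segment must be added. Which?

bilabial: voiceless /p/, voiced /b/.
retroflex: voiceless /ʈ/, voiced /ɖ/.
uvular: voiceless /q/, voiced —.
The uvular row has no voiced member, so the gap is the voiced uvular stop /ɢ/.

/ɢ/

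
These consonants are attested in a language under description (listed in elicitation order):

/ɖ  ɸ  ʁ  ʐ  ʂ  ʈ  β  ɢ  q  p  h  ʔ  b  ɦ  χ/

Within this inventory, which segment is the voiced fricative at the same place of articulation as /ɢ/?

/ʁ/

/ɢ/ is a voiced uvular stop.
The voiced fricative at the same place is a voiced uvular fricative — in this inventory, /ʁ/.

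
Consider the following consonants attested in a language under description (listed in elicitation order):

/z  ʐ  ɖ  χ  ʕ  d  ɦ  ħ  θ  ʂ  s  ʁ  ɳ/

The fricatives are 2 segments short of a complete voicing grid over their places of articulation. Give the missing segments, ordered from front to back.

/ð/, /h/

place of articulation  voiceless  voiced  
dental            θ         —       
alveolar          s         z       
retroflex         ʂ         ʐ       
uvular            χ         ʁ       
pharyngeal        ħ         ʕ       
glottal           —         ɦ       
Gaps, from front to back: dental lacks voiced (/ð/); glottal lacks voiceless (/h/).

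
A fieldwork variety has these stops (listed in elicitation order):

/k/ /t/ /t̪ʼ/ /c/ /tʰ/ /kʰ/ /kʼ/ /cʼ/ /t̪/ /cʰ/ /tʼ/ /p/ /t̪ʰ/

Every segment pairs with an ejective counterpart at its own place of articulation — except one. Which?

Dental: /t̪/ ~ /t̪ʰ/ ~ /t̪ʼ/
Alveolar: /t/ ~ /tʰ/ ~ /tʼ/
Palatal: /c/ ~ /cʰ/ ~ /cʼ/
Velar: /k/ ~ /kʰ/ ~ /kʼ/
Bilabial: only /p/ (plain); no ejective partner.
So /p/ is the unpaired segment.

/p/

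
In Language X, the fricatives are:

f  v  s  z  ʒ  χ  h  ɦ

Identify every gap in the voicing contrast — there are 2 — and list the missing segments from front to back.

Voiceless: /f/ (labiodental), /s/ (alveolar), /χ/ (uvular), /h/ (glottal).
Voiced: /v/ (labiodental), /z/ (alveolar), /ʒ/ (postalveolar), /ɦ/ (glottal).
Gaps, from front to back: postalveolar lacks voiceless (/ʃ/); uvular lacks voiced (/ʁ/).

/ʃ/, /ʁ/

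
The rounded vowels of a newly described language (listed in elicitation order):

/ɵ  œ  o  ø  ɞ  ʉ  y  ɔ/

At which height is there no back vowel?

high: front /y/, central /ʉ/, back —.
high-mid: front /ø/, central /ɵ/, back /o/.
low-mid: front /œ/, central /ɞ/, back /ɔ/.
Every height has a back member except high, where /u/ would be expected.

high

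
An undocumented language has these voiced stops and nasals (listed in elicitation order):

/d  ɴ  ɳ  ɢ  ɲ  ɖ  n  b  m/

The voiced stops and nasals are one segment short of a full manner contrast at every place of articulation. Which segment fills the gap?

/ɟ/

bilabial: oral stop /b/, nasal /m/.
alveolar: oral stop /d/, nasal /n/.
retroflex: oral stop /ɖ/, nasal /ɳ/.
palatal: oral stop —, nasal /ɲ/.
uvular: oral stop /ɢ/, nasal /ɴ/.
The palatal row has no oral stop member, so the gap is the palatal oral stop /ɟ/.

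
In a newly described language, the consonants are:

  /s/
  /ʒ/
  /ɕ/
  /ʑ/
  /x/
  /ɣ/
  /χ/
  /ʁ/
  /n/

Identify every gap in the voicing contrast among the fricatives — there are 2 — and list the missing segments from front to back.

alveolar: voiceless /s/, voiced —.
postalveolar: voiceless —, voiced /ʒ/.
alveolo-palatal: voiceless /ɕ/, voiced /ʑ/.
velar: voiceless /x/, voiced /ɣ/.
uvular: voiceless /χ/, voiced /ʁ/.
Gaps, from front to back: alveolar lacks voiced (/z/); postalveolar lacks voiceless (/ʃ/).

/z/, /ʃ/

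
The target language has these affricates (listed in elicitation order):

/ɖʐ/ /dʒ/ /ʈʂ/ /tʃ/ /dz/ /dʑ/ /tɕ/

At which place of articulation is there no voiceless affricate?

place of articulation  voiceless  voiced  
alveolar          —         dz      
postalveolar      tʃ        dʒ      
retroflex         ʈʂ        ɖʐ      
alveolo-palatal   tɕ        dʑ      
Every place of articulation has a voiceless member except alveolar, where /ts/ would be expected.

alveolar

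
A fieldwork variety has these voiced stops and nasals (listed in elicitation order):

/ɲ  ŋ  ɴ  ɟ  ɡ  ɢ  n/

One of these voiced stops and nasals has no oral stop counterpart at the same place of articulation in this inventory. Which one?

Palatal: /ɟ/ ~ /ɲ/
Velar: /ɡ/ ~ /ŋ/
Uvular: /ɢ/ ~ /ɴ/
Alveolar: only /n/ (nasal); no oral stop partner.
So /n/ is the unpaired segment.

/n/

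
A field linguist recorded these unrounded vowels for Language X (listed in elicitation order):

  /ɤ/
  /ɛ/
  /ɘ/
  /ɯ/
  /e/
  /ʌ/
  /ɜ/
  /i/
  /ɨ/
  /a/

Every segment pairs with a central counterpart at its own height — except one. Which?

High: /i/ ~ /ɨ/ ~ /ɯ/
High-mid: /e/ ~ /ɘ/ ~ /ɤ/
Low-mid: /ɛ/ ~ /ɜ/ ~ /ʌ/
Low: only /a/ (front); no central partner.
So /a/ is the unpaired segment.

/a/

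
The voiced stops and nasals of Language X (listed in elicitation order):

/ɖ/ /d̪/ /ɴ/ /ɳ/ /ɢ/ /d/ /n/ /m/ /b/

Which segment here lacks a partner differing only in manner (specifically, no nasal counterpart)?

/d̪/

Bilabial: /b/ ~ /m/
Alveolar: /d/ ~ /n/
Retroflex: /ɖ/ ~ /ɳ/
Uvular: /ɢ/ ~ /ɴ/
Dental: only /d̪/ (oral stop); no nasal partner.
So /d̪/ is the unpaired segment.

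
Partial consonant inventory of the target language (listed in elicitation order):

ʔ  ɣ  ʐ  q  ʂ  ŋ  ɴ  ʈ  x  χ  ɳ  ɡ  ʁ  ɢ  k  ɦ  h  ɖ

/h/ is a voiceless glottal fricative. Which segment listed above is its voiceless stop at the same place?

/ʔ/

The voiceless stop at the same place is a voiceless glottal stop — in this inventory, /ʔ/.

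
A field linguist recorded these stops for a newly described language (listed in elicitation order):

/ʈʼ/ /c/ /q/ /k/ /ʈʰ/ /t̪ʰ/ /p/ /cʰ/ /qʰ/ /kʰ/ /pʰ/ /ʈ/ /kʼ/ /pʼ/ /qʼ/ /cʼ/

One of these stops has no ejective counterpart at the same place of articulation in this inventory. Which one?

/t̪ʰ/

Bilabial: /p/ ~ /pʰ/ ~ /pʼ/
Retroflex: /ʈ/ ~ /ʈʰ/ ~ /ʈʼ/
Palatal: /c/ ~ /cʰ/ ~ /cʼ/
Velar: /k/ ~ /kʰ/ ~ /kʼ/
Uvular: /q/ ~ /qʰ/ ~ /qʼ/
Dental: only /t̪ʰ/ (aspirated); no ejective partner.
So /t̪ʰ/ is the unpaired segment.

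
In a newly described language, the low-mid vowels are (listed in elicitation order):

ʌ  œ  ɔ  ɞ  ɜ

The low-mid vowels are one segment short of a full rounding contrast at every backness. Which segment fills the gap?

/ɛ/

front: unrounded —, rounded /œ/.
central: unrounded /ɜ/, rounded /ɞ/.
back: unrounded /ʌ/, rounded /ɔ/.
The front row has no unrounded member, so the gap is the front unrounded vowel /ɛ/.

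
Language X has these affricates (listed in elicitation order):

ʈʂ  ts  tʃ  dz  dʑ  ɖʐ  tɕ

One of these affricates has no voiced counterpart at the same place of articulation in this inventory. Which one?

/tʃ/

Alveolar: /ts/ ~ /dz/
Retroflex: /ʈʂ/ ~ /ɖʐ/
Alveolo-palatal: /tɕ/ ~ /dʑ/
Postalveolar: only /tʃ/ (voiceless); no voiced partner.
So /tʃ/ is the unpaired segment.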